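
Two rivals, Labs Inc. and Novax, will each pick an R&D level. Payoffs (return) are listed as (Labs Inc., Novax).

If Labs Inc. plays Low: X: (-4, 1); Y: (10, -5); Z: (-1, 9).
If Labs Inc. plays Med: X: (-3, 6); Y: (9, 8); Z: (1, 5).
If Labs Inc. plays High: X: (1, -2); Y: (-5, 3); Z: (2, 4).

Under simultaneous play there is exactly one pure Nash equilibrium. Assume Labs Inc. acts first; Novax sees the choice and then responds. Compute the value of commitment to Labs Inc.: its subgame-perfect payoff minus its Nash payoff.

Solve by backward induction (Labs Inc. leads).
- Low → Novax plays Z (best of 1, -5, 9); Labs Inc. gets -1.
- Med → Novax plays Y (best of 6, 8, 5); Labs Inc. gets 9.
- High → Novax plays Z (best of -2, 3, 4); Labs Inc. gets 2.
Maximizing over -1, 9, 2, Labs Inc. chooses Med. Subgame-perfect outcome: (Med, Y) with payoffs (9, 8).
Now find the simultaneous Nash equilibrium.
Labs Inc.'s best replies: X→High; Y→Low; Z→High.
Novax's best replies: Low→Z; Med→Y; High→Z.
The unique mutual best reply is (High, Z), giving (2, 4).
Labs Inc.'s commitment gain: 9 − 2 = 7.

7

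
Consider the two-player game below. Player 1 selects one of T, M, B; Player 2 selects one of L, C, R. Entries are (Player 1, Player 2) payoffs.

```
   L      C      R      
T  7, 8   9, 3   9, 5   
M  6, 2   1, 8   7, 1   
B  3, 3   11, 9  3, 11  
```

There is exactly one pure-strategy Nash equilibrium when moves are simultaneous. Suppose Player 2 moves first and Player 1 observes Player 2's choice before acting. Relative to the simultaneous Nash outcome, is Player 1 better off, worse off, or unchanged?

Work backward from Player 1's decision.
- L → Player 1 plays T (best of 7, 6, 3); Player 2 gets 8.
- C → Player 1 plays B (best of 9, 1, 11); Player 2 gets 9.
- R → Player 1 plays T (best of 9, 7, 3); Player 2 gets 5.
Player 2's induced payoffs are 8, 9, 5, so Player 2 commits to C. Subgame-perfect outcome: (B, C) with payoffs (11, 9).
Under simultaneous play:
Player 1's best replies: L→T; C→B; R→T.
Player 2's best replies: T→L; M→C; B→R.
The unique mutual best reply is (T, L), giving (7, 8).
Player 1 earns 11 sequentially versus 7 at the Nash outcome: better off.

better off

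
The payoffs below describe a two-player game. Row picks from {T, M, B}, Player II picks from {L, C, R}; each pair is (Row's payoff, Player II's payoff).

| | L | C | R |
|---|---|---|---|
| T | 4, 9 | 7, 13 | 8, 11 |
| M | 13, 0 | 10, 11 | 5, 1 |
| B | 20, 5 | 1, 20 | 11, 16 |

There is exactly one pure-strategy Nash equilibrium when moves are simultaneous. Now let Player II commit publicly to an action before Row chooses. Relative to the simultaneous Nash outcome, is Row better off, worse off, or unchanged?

better off

Solve by backward induction (Player II leads).
- L → Row plays B (best of 4, 13, 20); Player II gets 5.
- C → Row plays M (best of 7, 10, 1); Player II gets 11.
- R → Row plays B (best of 8, 5, 11); Player II gets 16.
Maximizing over 5, 11, 16, Player II chooses R. Subgame-perfect outcome: (B, R) with payoffs (11, 16).
Now find the simultaneous Nash equilibrium.
Row's best replies: L→B; C→M; R→B.
Player II's best replies: T→C; M→C; B→C.
The unique mutual best reply is (M, C), giving (10, 11).
Row earns 11 sequentially versus 10 at the Nash outcome: better off.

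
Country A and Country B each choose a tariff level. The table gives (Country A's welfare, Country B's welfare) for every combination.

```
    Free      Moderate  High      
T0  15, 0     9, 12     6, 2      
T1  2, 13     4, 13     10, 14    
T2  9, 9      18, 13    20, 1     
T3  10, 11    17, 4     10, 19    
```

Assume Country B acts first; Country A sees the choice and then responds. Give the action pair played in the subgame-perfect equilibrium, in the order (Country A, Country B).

(T2, Moderate)

Backward induction with Country B moving first.
- Free → Country A plays T0 (best of 15, 2, 9, 10); Country B gets 0.
- Moderate → Country A plays T2 (best of 9, 4, 18, 17); Country B gets 13.
- High → Country A plays T2 (best of 6, 10, 20, 10); Country B gets 1.
Maximizing over 0, 13, 1, Country B chooses Moderate. Subgame-perfect outcome: (T2, Moderate) with payoffs (18, 13).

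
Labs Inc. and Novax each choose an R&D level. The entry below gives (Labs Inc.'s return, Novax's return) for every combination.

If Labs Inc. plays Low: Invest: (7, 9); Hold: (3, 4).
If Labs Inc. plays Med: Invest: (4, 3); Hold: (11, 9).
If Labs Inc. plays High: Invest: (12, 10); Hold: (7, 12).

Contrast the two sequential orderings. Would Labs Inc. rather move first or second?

second

If Labs Inc. leads: Novax's best replies are Low→Invest, Med→Hold, High→Hold; Labs Inc.'s induced payoffs 7, 11, 7; outcome (Med, Hold), payoffs (11, 9).
If Novax leads: Labs Inc.'s best replies are Invest→High, Hold→Med; Novax's induced payoffs 10, 9; outcome (High, Invest), payoffs (12, 10).
Labs Inc. gets 11 moving first and 12 moving second, so Labs Inc. prefers to move second.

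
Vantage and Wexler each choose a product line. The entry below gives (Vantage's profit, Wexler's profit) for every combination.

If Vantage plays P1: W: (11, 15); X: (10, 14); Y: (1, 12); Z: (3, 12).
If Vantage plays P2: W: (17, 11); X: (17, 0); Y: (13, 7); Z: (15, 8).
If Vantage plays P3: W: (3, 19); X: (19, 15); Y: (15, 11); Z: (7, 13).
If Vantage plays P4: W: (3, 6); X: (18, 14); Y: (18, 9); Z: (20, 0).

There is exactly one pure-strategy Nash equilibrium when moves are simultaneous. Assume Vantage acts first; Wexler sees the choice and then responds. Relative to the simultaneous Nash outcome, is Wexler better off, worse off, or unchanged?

Solve by backward induction (Vantage leads).
- P1: BR = W, leader payoff 11.
- P2: BR = W, leader payoff 17.
- P3: BR = W, leader payoff 3.
- P4: BR = X, leader payoff 18.
Among 11, 17, 3, 18, the best is 18 at P4. Subgame-perfect outcome: (P4, X) with payoffs (18, 14).
Under simultaneous play:
Vantage's best replies: W→P2; X→P3; Y→P4; Z→P4.
Wexler's best replies: P1→W; P2→W; P3→W; P4→X.
Only (P2, W) has each player best-responding; Nash payoffs (17, 11).
Wexler earns 14 sequentially versus 11 at the Nash outcome: better off.

better off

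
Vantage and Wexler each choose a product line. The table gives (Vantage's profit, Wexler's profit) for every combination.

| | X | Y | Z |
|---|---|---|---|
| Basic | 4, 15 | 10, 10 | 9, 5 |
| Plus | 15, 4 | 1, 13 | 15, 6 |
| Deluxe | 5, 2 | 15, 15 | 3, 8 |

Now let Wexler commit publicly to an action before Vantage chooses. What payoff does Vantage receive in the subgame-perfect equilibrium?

15

Work backward from Vantage's decision.
- X: BR = Plus, leader payoff 4.
- Y: BR = Deluxe, leader payoff 15.
- Z: BR = Plus, leader payoff 6.
Among 4, 15, 6, the best is 15 at Y. Subgame-perfect outcome: (Deluxe, Y) with payoffs (15, 15).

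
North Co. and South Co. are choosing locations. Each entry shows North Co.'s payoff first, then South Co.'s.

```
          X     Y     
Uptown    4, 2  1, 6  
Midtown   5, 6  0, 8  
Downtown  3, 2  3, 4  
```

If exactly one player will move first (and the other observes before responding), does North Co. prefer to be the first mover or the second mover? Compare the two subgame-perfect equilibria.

second

If North Co. leads: South Co.'s best replies are Uptown→Y, Midtown→Y, Downtown→Y; North Co.'s induced payoffs 1, 0, 3; outcome (Downtown, Y), payoffs (3, 4).
If South Co. leads: North Co.'s best replies are X→Midtown, Y→Downtown; South Co.'s induced payoffs 6, 4; outcome (Midtown, X), payoffs (5, 6).
North Co. gets 3 moving first and 5 moving second, so North Co. prefers to move second.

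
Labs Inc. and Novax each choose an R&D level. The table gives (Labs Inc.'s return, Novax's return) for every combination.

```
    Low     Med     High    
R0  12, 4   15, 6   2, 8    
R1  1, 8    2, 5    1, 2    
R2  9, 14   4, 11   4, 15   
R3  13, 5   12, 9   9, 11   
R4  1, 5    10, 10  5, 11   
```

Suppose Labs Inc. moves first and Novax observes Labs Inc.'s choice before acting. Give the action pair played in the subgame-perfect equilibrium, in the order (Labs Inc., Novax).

Backward induction with Labs Inc. moving first.
- R0 → Novax plays High (best of 4, 6, 8); Labs Inc. gets 2.
- R1 → Novax plays Low (best of 8, 5, 2); Labs Inc. gets 1.
- R2 → Novax plays High (best of 14, 11, 15); Labs Inc. gets 4.
- R3 → Novax plays High (best of 5, 9, 11); Labs Inc. gets 9.
- R4 → Novax plays High (best of 5, 10, 11); Labs Inc. gets 5.
Among 2, 1, 4, 9, 5, the best is 9 at R3. Subgame-perfect outcome: (R3, High) with payoffs (9, 11).

(R3, High)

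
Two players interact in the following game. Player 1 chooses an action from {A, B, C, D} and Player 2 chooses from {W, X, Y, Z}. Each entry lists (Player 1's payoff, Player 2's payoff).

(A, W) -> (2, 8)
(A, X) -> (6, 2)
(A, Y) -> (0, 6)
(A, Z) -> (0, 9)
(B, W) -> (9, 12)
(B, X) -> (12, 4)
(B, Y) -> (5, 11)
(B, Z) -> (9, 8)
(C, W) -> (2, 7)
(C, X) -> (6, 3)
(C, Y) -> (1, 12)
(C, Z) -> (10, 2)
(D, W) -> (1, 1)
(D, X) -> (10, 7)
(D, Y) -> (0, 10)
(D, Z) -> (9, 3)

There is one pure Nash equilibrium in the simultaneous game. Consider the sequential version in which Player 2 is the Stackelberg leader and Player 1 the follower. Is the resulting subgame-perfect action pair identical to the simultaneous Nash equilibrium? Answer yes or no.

Backward induction with Player 2 moving first.
- W → Player 1 plays B (best of 2, 9, 2, 1); Player 2 gets 12.
- X → Player 1 plays B (best of 6, 12, 6, 10); Player 2 gets 4.
- Y → Player 1 plays B (best of 0, 5, 1, 0); Player 2 gets 11.
- Z → Player 1 plays C (best of 0, 9, 10, 9); Player 2 gets 2.
Player 2's induced payoffs are 12, 4, 11, 2, so Player 2 commits to W. Subgame-perfect outcome: (B, W) with payoffs (9, 12).
For the simultaneous game, intersect best replies.
Player 1's best replies: W→B; X→B; Y→B; Z→C.
Player 2's best replies: A→Z; B→W; C→Y; D→Y.
Only (B, W) has each player best-responding; Nash payoffs (9, 12).
Sequential outcome (B, W) coincides with the Nash profile (B, W).

yes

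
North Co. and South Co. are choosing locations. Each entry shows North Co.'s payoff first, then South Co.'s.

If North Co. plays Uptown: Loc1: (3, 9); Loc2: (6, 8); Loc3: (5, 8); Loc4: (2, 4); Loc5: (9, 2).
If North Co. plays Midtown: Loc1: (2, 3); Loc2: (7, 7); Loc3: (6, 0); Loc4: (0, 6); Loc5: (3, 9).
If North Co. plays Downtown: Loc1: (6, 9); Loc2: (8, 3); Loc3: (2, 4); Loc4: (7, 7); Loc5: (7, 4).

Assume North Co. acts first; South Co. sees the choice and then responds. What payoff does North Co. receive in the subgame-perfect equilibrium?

6

Work backward from South Co.'s decision.
- Uptown: South Co. compares 9, 8, 8, 4, 2 and picks Loc1; North Co. would get 3.
- Midtown: South Co. compares 3, 7, 0, 6, 9 and picks Loc5; North Co. would get 3.
- Downtown: South Co. compares 9, 3, 4, 7, 4 and picks Loc1; North Co. would get 6.
North Co.'s induced payoffs are 3, 3, 6, so North Co. commits to Downtown. Subgame-perfect outcome: (Downtown, Loc1) with payoffs (6, 9).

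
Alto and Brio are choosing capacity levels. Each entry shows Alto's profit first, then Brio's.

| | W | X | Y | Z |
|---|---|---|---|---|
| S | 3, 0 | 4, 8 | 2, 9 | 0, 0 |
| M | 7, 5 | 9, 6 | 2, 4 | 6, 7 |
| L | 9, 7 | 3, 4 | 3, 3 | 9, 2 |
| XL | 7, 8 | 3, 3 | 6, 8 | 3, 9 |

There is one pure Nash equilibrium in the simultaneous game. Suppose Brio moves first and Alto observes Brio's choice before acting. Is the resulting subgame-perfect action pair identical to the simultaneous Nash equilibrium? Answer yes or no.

no

Backward induction with Brio moving first.
- W → Alto plays L (best of 3, 7, 9, 7); Brio gets 7.
- X → Alto plays M (best of 4, 9, 3, 3); Brio gets 6.
- Y → Alto plays XL (best of 2, 2, 3, 6); Brio gets 8.
- Z → Alto plays L (best of 0, 6, 9, 3); Brio gets 2.
Brio's induced payoffs are 7, 6, 8, 2, so Brio commits to Y. Subgame-perfect outcome: (XL, Y) with payoffs (6, 8).
Now find the simultaneous Nash equilibrium.
Alto's best replies: W→L; X→M; Y→XL; Z→L.
Brio's best replies: S→Y; M→Z; L→W; XL→Z.
Only (L, W) has each player best-responding; Nash payoffs (9, 7).
Sequential outcome (XL, Y) differs from the Nash profile (L, W).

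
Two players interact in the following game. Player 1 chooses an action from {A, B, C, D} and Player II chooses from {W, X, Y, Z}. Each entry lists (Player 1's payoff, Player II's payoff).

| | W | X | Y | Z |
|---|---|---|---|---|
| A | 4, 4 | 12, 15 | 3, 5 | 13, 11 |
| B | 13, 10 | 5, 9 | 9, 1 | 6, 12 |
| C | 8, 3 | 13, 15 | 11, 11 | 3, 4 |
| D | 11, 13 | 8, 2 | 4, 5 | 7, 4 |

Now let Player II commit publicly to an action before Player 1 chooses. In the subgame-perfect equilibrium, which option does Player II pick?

X

Backward induction with Player II moving first.
- W → Player 1 plays B (best of 4, 13, 8, 11); Player II gets 10.
- X → Player 1 plays C (best of 12, 5, 13, 8); Player II gets 15.
- Y → Player 1 plays C (best of 3, 9, 11, 4); Player II gets 11.
- Z → Player 1 plays A (best of 13, 6, 3, 7); Player II gets 11.
Player II's induced payoffs are 10, 15, 11, 11, so Player II commits to X. Subgame-perfect outcome: (C, X) with payoffs (13, 15).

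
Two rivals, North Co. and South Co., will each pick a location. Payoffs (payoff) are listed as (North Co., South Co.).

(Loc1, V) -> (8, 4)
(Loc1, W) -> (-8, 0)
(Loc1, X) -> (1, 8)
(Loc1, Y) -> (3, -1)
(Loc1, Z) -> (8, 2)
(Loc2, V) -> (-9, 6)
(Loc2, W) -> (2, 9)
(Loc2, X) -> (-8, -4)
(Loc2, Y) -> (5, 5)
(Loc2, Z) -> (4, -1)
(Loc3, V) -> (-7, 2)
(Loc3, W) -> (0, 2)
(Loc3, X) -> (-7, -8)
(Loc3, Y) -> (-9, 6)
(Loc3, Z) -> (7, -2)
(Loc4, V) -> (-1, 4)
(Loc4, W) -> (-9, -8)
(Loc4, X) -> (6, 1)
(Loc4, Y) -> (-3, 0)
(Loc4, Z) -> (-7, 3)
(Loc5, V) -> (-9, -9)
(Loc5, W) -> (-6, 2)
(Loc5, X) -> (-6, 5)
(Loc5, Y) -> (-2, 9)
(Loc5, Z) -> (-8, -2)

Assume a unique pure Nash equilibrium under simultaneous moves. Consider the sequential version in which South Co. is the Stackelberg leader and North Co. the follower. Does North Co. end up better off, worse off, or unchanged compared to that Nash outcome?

North Co. best-responds to each possible South Co. move:
- V: BR = Loc1, leader payoff 4.
- W: BR = Loc2, leader payoff 9.
- X: BR = Loc4, leader payoff 1.
- Y: BR = Loc2, leader payoff 5.
- Z: BR = Loc1, leader payoff 2.
South Co.'s induced payoffs are 4, 9, 1, 5, 2, so South Co. commits to W. Subgame-perfect outcome: (Loc2, W) with payoffs (2, 9).
Under simultaneous play:
North Co.'s best replies: V→Loc1; W→Loc2; X→Loc4; Y→Loc2; Z→Loc1.
South Co.'s best replies: Loc1→X; Loc2→W; Loc3→Y; Loc4→V; Loc5→Y.
Only (Loc2, W) has each player best-responding; Nash payoffs (2, 9).
North Co. earns 2 sequentially versus 2 at the Nash outcome: unchanged.

unchanged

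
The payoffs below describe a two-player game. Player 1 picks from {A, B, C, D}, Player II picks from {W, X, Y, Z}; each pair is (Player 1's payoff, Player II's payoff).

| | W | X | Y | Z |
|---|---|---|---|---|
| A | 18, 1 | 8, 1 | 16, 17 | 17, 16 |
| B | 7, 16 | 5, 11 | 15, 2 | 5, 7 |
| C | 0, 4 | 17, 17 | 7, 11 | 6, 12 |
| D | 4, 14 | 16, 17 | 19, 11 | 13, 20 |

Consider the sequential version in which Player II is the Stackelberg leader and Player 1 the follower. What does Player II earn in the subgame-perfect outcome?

17

Solve by backward induction (Player II leads).
- W: Player 1 compares 18, 7, 0, 4 and picks A; Player II would get 1.
- X: Player 1 compares 8, 5, 17, 16 and picks C; Player II would get 17.
- Y: Player 1 compares 16, 15, 7, 19 and picks D; Player II would get 11.
- Z: Player 1 compares 17, 5, 6, 13 and picks A; Player II would get 16.
Among 1, 17, 11, 16, the best is 17 at X. Subgame-perfect outcome: (C, X) with payoffs (17, 17).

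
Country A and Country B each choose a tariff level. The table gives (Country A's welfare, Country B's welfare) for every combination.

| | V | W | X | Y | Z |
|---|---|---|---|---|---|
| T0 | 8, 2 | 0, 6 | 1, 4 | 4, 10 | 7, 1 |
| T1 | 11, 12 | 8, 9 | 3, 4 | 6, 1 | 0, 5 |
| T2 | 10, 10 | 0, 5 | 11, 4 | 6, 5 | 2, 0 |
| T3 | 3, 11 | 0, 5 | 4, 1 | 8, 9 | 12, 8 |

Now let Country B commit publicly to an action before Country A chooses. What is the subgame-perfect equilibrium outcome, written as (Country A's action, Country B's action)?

Backward induction with Country B moving first.
- V: Country A compares 8, 11, 10, 3 and picks T1; Country B would get 12.
- W: Country A compares 0, 8, 0, 0 and picks T1; Country B would get 9.
- X: Country A compares 1, 3, 11, 4 and picks T2; Country B would get 4.
- Y: Country A compares 4, 6, 6, 8 and picks T3; Country B would get 9.
- Z: Country A compares 7, 0, 2, 12 and picks T3; Country B would get 8.
Country B's induced payoffs are 12, 9, 4, 9, 8, so Country B commits to V. Subgame-perfect outcome: (T1, V) with payoffs (11, 12).

(T1, V)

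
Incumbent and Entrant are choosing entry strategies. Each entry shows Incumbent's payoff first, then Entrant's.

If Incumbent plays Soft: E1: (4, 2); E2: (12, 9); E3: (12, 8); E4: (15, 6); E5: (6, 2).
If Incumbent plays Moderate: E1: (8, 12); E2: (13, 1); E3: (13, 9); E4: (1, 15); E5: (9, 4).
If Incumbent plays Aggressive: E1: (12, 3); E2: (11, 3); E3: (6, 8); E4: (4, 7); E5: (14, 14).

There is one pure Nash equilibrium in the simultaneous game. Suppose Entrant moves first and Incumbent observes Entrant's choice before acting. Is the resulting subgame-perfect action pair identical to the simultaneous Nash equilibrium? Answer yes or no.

Solve by backward induction (Entrant leads).
- E1 → Incumbent plays Aggressive (best of 4, 8, 12); Entrant gets 3.
- E2 → Incumbent plays Moderate (best of 12, 13, 11); Entrant gets 1.
- E3 → Incumbent plays Moderate (best of 12, 13, 6); Entrant gets 9.
- E4 → Incumbent plays Soft (best of 15, 1, 4); Entrant gets 6.
- E5 → Incumbent plays Aggressive (best of 6, 9, 14); Entrant gets 14.
Entrant's induced payoffs are 3, 1, 9, 6, 14, so Entrant commits to E5. Subgame-perfect outcome: (Aggressive, E5) with payoffs (14, 14).
For the simultaneous game, intersect best replies.
Incumbent's best replies: E1→Aggressive; E2→Moderate; E3→Moderate; E4→Soft; E5→Aggressive.
Entrant's best replies: Soft→E2; Moderate→E4; Aggressive→E5.
The unique mutual best reply is (Aggressive, E5), giving (14, 14).
Sequential outcome (Aggressive, E5) coincides with the Nash profile (Aggressive, E5).

yes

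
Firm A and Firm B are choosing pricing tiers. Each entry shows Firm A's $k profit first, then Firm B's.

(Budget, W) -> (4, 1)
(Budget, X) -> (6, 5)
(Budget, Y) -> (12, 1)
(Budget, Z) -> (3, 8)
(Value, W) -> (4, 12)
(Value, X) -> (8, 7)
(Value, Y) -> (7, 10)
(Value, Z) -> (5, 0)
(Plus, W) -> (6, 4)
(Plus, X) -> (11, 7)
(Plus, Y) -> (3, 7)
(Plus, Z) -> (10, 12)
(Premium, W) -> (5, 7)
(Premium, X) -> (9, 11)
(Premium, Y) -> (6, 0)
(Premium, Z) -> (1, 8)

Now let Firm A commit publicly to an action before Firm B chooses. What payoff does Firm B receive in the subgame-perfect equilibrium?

12

Solve by backward induction (Firm A leads).
- Budget → Firm B plays Z (best of 1, 5, 1, 8); Firm A gets 3.
- Value → Firm B plays W (best of 12, 7, 10, 0); Firm A gets 4.
- Plus → Firm B plays Z (best of 4, 7, 7, 12); Firm A gets 10.
- Premium → Firm B plays X (best of 7, 11, 0, 8); Firm A gets 9.
Among 3, 4, 10, 9, the best is 10 at Plus. Subgame-perfect outcome: (Plus, Z) with payoffs (10, 12).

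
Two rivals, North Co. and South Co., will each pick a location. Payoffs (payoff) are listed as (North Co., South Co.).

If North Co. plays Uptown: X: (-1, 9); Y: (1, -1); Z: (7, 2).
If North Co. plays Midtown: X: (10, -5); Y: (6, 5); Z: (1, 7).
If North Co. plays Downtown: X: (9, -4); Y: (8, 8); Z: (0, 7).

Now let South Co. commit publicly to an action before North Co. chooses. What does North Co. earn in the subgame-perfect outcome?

8

Backward induction with South Co. moving first.
- X: BR = Midtown, leader payoff -5.
- Y: BR = Downtown, leader payoff 8.
- Z: BR = Uptown, leader payoff 2.
South Co.'s induced payoffs are -5, 8, 2, so South Co. commits to Y. Subgame-perfect outcome: (Downtown, Y) with payoffs (8, 8).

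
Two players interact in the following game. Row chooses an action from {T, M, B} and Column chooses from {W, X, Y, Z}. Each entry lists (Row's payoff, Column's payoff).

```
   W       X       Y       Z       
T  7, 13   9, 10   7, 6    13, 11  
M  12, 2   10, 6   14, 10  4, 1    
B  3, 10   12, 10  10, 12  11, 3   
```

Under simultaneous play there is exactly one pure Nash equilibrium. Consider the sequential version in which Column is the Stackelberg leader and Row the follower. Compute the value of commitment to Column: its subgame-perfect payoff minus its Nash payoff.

Solve by backward induction (Column leads).
- W → Row plays M (best of 7, 12, 3); Column gets 2.
- X → Row plays B (best of 9, 10, 12); Column gets 10.
- Y → Row plays M (best of 7, 14, 10); Column gets 10.
- Z → Row plays T (best of 13, 4, 11); Column gets 11.
Maximizing over 2, 10, 10, 11, Column chooses Z. Subgame-perfect outcome: (T, Z) with payoffs (13, 11).
Now find the simultaneous Nash equilibrium.
Row's best replies: W→M; X→B; Y→M; Z→T.
Column's best replies: T→W; M→Y; B→Y.
The unique mutual best reply is (M, Y), giving (14, 10).
Column's commitment gain: 11 − 10 = 1.

1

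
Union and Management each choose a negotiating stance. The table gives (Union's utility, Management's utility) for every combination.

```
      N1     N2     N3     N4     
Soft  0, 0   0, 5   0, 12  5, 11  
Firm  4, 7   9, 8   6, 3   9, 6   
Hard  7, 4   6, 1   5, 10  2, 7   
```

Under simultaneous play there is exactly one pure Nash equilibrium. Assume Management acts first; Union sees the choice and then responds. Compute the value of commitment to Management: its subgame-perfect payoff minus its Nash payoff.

Union best-responds to each possible Management move:
- N1: BR = Hard, leader payoff 4.
- N2: BR = Firm, leader payoff 8.
- N3: BR = Firm, leader payoff 3.
- N4: BR = Firm, leader payoff 6.
Management's induced payoffs are 4, 8, 3, 6, so Management commits to N2. Subgame-perfect outcome: (Firm, N2) with payoffs (9, 8).
Now find the simultaneous Nash equilibrium.
Union's best replies: N1→Hard; N2→Firm; N3→Firm; N4→Firm.
Management's best replies: Soft→N3; Firm→N2; Hard→N3.
Only (Firm, N2) has each player best-responding; Nash payoffs (9, 8).
Management's commitment gain: 8 − 8 = 0.

0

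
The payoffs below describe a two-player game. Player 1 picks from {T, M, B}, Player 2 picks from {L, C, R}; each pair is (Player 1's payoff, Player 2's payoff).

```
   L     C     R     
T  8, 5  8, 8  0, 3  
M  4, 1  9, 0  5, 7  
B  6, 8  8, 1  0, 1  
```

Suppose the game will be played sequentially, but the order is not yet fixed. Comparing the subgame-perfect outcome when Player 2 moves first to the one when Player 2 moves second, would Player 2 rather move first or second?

second

If Player 1 leads: Player 2's best replies are T→C, M→R, B→L; Player 1's induced payoffs 8, 5, 6; outcome (T, C), payoffs (8, 8).
If Player 2 leads: Player 1's best replies are L→T, C→M, R→M; Player 2's induced payoffs 5, 0, 7; outcome (M, R), payoffs (5, 7).
Player 2 gets 7 moving first and 8 moving second, so Player 2 prefers to move second.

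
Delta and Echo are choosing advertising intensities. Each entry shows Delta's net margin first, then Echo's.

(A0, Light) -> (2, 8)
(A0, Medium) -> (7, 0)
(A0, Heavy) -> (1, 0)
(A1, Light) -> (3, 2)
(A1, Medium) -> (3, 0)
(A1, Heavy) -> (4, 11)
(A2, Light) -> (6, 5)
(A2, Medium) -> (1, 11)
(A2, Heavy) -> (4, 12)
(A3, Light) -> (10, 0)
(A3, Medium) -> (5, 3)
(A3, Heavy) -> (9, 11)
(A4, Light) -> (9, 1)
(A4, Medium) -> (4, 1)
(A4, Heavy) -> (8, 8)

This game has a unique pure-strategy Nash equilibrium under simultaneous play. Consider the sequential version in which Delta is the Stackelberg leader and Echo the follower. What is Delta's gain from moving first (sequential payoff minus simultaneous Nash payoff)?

0

Work backward from Echo's decision.
- A0: BR = Light, leader payoff 2.
- A1: BR = Heavy, leader payoff 4.
- A2: BR = Heavy, leader payoff 4.
- A3: BR = Heavy, leader payoff 9.
- A4: BR = Heavy, leader payoff 8.
Among 2, 4, 4, 9, 8, the best is 9 at A3. Subgame-perfect outcome: (A3, Heavy) with payoffs (9, 11).
For the simultaneous game, intersect best replies.
Delta's best replies: Light→A3; Medium→A0; Heavy→A3.
Echo's best replies: A0→Light; A1→Heavy; A2→Heavy; A3→Heavy; A4→Heavy.
Only (A3, Heavy) has each player best-responding; Nash payoffs (9, 11).
Delta's commitment gain: 9 − 9 = 0.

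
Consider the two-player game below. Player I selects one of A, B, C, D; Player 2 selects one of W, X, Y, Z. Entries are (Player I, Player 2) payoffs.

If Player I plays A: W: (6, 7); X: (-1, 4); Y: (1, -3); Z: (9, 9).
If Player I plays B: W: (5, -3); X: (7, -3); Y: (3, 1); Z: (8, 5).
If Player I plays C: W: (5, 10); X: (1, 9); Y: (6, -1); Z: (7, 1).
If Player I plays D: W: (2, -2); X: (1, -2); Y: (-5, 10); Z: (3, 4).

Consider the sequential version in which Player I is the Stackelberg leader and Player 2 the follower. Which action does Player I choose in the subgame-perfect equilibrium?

A

Solve by backward induction (Player I leads).
- A: Player 2 compares 7, 4, -3, 9 and picks Z; Player I would get 9.
- B: Player 2 compares -3, -3, 1, 5 and picks Z; Player I would get 8.
- C: Player 2 compares 10, 9, -1, 1 and picks W; Player I would get 5.
- D: Player 2 compares -2, -2, 10, 4 and picks Y; Player I would get -5.
Maximizing over 9, 8, 5, -5, Player I chooses A. Subgame-perfect outcome: (A, Z) with payoffs (9, 9).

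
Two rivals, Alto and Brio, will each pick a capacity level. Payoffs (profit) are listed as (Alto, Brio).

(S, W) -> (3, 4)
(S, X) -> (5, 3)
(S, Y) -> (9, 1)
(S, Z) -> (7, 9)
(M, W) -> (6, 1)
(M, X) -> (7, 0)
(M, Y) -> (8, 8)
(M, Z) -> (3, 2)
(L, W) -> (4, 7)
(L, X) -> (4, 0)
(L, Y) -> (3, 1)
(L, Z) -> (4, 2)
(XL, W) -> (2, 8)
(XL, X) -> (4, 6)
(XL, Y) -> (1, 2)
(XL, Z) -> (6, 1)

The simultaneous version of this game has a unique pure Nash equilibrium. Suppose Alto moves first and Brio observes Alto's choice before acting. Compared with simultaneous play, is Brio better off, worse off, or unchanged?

Brio best-responds to each possible Alto move:
- S: Brio compares 4, 3, 1, 9 and picks Z; Alto would get 7.
- M: Brio compares 1, 0, 8, 2 and picks Y; Alto would get 8.
- L: Brio compares 7, 0, 1, 2 and picks W; Alto would get 4.
- XL: Brio compares 8, 6, 2, 1 and picks W; Alto would get 2.
Alto's induced payoffs are 7, 8, 4, 2, so Alto commits to M. Subgame-perfect outcome: (M, Y) with payoffs (8, 8).
For the simultaneous game, intersect best replies.
Alto's best replies: W→M; X→M; Y→S; Z→S.
Brio's best replies: S→Z; M→Y; L→W; XL→W.
Only (S, Z) has each player best-responding; Nash payoffs (7, 9).
Brio earns 8 sequentially versus 9 at the Nash outcome: worse off.

worse off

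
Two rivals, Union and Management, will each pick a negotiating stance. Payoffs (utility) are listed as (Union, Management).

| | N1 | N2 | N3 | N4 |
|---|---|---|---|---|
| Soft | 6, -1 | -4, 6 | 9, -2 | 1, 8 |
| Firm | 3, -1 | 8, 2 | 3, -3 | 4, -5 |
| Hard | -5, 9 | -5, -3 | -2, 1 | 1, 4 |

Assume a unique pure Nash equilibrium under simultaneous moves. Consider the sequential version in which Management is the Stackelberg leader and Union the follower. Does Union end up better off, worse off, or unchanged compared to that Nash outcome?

Backward induction with Management moving first.
- N1 → Union plays Soft (best of 6, 3, -5); Management gets -1.
- N2 → Union plays Firm (best of -4, 8, -5); Management gets 2.
- N3 → Union plays Soft (best of 9, 3, -2); Management gets -2.
- N4 → Union plays Firm (best of 1, 4, 1); Management gets -5.
Management's induced payoffs are -1, 2, -2, -5, so Management commits to N2. Subgame-perfect outcome: (Firm, N2) with payoffs (8, 2).
Now find the simultaneous Nash equilibrium.
Union's best replies: N1→Soft; N2→Firm; N3→Soft; N4→Firm.
Management's best replies: Soft→N4; Firm→N2; Hard→N1.
Only (Firm, N2) has each player best-responding; Nash payoffs (8, 2).
Union earns 8 sequentially versus 8 at the Nash outcome: unchanged.

unchanged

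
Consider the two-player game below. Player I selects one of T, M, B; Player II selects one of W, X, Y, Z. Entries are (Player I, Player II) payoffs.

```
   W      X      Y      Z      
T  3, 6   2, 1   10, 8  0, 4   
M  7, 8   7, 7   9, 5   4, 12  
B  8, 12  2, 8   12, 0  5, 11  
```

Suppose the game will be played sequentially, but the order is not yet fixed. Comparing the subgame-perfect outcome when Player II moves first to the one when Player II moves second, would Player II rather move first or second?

first

If Player I leads: Player II's best replies are T→Y, M→Z, B→W; Player I's induced payoffs 10, 4, 8; outcome (T, Y), payoffs (10, 8).
If Player II leads: Player I's best replies are W→B, X→M, Y→B, Z→B; Player II's induced payoffs 12, 7, 0, 11; outcome (B, W), payoffs (8, 12).
Player II gets 12 moving first and 8 moving second, so Player II prefers to move first.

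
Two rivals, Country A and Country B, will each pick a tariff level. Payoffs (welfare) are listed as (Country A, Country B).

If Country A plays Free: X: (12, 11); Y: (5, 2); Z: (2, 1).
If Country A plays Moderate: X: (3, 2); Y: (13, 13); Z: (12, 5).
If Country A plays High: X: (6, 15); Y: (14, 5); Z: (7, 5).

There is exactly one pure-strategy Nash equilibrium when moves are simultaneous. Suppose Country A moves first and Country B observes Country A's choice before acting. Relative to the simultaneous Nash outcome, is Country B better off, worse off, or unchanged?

better off

Solve by backward induction (Country A leads).
- Free → Country B plays X (best of 11, 2, 1); Country A gets 12.
- Moderate → Country B plays Y (best of 2, 13, 5); Country A gets 13.
- High → Country B plays X (best of 15, 5, 5); Country A gets 6.
Country A's induced payoffs are 12, 13, 6, so Country A commits to Moderate. Subgame-perfect outcome: (Moderate, Y) with payoffs (13, 13).
For the simultaneous game, intersect best replies.
Country A's best replies: X→Free; Y→High; Z→Moderate.
Country B's best replies: Free→X; Moderate→Y; High→X.
Only (Free, X) has each player best-responding; Nash payoffs (12, 11).
Country B earns 13 sequentially versus 11 at the Nash outcome: better off.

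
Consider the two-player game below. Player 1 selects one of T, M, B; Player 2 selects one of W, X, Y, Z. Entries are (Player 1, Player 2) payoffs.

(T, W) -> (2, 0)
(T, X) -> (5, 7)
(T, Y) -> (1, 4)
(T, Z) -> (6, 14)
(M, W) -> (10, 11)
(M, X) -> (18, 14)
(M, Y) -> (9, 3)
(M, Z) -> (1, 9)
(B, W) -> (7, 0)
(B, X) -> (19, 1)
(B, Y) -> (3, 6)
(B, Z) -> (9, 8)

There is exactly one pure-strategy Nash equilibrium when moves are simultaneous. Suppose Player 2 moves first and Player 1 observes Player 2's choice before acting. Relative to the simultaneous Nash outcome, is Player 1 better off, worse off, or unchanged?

better off

Work backward from Player 1's decision.
- W: BR = M, leader payoff 11.
- X: BR = B, leader payoff 1.
- Y: BR = M, leader payoff 3.
- Z: BR = B, leader payoff 8.
Player 2's induced payoffs are 11, 1, 3, 8, so Player 2 commits to W. Subgame-perfect outcome: (M, W) with payoffs (10, 11).
Now find the simultaneous Nash equilibrium.
Player 1's best replies: W→M; X→B; Y→M; Z→B.
Player 2's best replies: T→Z; M→X; B→Z.
The unique mutual best reply is (B, Z), giving (9, 8).
Player 1 earns 10 sequentially versus 9 at the Nash outcome: better off.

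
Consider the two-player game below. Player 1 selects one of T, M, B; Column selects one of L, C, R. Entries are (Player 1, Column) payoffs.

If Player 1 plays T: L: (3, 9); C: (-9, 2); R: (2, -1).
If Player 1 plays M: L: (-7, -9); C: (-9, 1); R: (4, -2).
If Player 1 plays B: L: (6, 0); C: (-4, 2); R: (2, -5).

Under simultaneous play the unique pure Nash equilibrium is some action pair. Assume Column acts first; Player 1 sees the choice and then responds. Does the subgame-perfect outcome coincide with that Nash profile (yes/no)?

Work backward from Player 1's decision.
- L → Player 1 plays B (best of 3, -7, 6); Column gets 0.
- C → Player 1 plays B (best of -9, -9, -4); Column gets 2.
- R → Player 1 plays M (best of 2, 4, 2); Column gets -2.
Maximizing over 0, 2, -2, Column chooses C. Subgame-perfect outcome: (B, C) with payoffs (-4, 2).
Now find the simultaneous Nash equilibrium.
Player 1's best replies: L→B; C→B; R→M.
Column's best replies: T→L; M→C; B→C.
Only (B, C) has each player best-responding; Nash payoffs (-4, 2).
Sequential outcome (B, C) coincides with the Nash profile (B, C).

yes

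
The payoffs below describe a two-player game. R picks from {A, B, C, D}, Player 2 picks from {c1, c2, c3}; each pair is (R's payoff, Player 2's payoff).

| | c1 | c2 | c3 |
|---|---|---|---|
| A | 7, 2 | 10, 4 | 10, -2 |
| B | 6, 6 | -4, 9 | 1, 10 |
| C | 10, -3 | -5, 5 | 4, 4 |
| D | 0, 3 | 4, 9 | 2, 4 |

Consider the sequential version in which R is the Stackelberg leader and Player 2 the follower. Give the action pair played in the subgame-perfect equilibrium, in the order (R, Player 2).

Player 2 best-responds to each possible R move:
- A: BR = c2, leader payoff 10.
- B: BR = c3, leader payoff 1.
- C: BR = c2, leader payoff -5.
- D: BR = c2, leader payoff 4.
Maximizing over 10, 1, -5, 4, R chooses A. Subgame-perfect outcome: (A, c2) with payoffs (10, 4).

(A, c2)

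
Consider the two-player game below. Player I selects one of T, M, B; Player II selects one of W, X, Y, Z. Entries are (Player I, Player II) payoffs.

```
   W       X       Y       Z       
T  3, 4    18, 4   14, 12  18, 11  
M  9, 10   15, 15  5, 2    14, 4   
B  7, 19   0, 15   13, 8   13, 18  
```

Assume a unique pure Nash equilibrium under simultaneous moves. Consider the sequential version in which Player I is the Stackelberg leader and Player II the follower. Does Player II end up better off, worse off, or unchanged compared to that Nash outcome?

better off

Solve by backward induction (Player I leads).
- T: BR = Y, leader payoff 14.
- M: BR = X, leader payoff 15.
- B: BR = W, leader payoff 7.
Player I's induced payoffs are 14, 15, 7, so Player I commits to M. Subgame-perfect outcome: (M, X) with payoffs (15, 15).
Under simultaneous play:
Player I's best replies: W→M; X→T; Y→T; Z→T.
Player II's best replies: T→Y; M→X; B→W.
Only (T, Y) has each player best-responding; Nash payoffs (14, 12).
Player II earns 15 sequentially versus 12 at the Nash outcome: better off.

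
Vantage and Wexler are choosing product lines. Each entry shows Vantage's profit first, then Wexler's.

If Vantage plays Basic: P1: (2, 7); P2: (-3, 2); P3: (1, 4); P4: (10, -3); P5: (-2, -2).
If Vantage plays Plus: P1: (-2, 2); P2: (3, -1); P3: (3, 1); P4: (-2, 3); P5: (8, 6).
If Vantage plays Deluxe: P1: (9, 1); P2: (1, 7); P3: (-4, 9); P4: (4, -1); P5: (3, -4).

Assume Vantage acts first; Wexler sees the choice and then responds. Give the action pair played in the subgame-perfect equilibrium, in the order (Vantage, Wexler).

Solve by backward induction (Vantage leads).
- Basic → Wexler plays P1 (best of 7, 2, 4, -3, -2); Vantage gets 2.
- Plus → Wexler plays P5 (best of 2, -1, 1, 3, 6); Vantage gets 8.
- Deluxe → Wexler plays P3 (best of 1, 7, 9, -1, -4); Vantage gets -4.
Vantage's induced payoffs are 2, 8, -4, so Vantage commits to Plus. Subgame-perfect outcome: (Plus, P5) with payoffs (8, 6).

(Plus, P5)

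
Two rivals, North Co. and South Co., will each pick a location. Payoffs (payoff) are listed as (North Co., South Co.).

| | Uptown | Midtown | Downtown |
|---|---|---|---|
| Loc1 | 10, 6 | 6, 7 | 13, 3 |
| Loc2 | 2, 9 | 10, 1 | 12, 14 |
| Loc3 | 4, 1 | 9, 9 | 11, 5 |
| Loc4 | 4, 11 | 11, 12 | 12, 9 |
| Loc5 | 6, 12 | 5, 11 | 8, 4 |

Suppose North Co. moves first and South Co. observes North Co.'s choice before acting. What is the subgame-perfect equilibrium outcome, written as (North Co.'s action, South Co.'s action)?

(Loc2, Downtown)

Work backward from South Co.'s decision.
- Loc1: BR = Midtown, leader payoff 6.
- Loc2: BR = Downtown, leader payoff 12.
- Loc3: BR = Midtown, leader payoff 9.
- Loc4: BR = Midtown, leader payoff 11.
- Loc5: BR = Uptown, leader payoff 6.
North Co.'s induced payoffs are 6, 12, 9, 11, 6, so North Co. commits to Loc2. Subgame-perfect outcome: (Loc2, Downtown) with payoffs (12, 14).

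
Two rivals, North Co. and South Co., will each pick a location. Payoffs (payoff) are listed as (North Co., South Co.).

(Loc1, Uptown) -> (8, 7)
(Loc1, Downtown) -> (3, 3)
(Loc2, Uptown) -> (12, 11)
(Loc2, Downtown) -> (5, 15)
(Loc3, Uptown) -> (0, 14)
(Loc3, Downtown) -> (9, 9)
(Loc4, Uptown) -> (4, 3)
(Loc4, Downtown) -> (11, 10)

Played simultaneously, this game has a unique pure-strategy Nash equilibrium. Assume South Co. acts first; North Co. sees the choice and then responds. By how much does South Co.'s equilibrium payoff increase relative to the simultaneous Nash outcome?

Backward induction with South Co. moving first.
- Uptown → North Co. plays Loc2 (best of 8, 12, 0, 4); South Co. gets 11.
- Downtown → North Co. plays Loc4 (best of 3, 5, 9, 11); South Co. gets 10.
Maximizing over 11, 10, South Co. chooses Uptown. Subgame-perfect outcome: (Loc2, Uptown) with payoffs (12, 11).
For the simultaneous game, intersect best replies.
North Co.'s best replies: Uptown→Loc2; Downtown→Loc4.
South Co.'s best replies: Loc1→Uptown; Loc2→Downtown; Loc3→Uptown; Loc4→Downtown.
The unique mutual best reply is (Loc4, Downtown), giving (11, 10).
South Co.'s commitment gain: 11 − 10 = 1.

1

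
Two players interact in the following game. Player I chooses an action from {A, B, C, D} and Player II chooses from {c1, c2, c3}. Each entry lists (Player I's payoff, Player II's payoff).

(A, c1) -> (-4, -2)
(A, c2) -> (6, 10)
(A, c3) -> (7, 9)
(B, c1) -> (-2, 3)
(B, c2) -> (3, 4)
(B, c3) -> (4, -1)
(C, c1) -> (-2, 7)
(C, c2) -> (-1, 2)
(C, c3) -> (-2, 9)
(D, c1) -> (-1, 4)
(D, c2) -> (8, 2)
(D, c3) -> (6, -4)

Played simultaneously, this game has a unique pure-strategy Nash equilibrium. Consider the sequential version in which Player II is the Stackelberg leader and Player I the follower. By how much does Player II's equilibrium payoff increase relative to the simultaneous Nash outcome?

Solve by backward induction (Player II leads).
- c1: BR = D, leader payoff 4.
- c2: BR = D, leader payoff 2.
- c3: BR = A, leader payoff 9.
Maximizing over 4, 2, 9, Player II chooses c3. Subgame-perfect outcome: (A, c3) with payoffs (7, 9).
Under simultaneous play:
Player I's best replies: c1→D; c2→D; c3→A.
Player II's best replies: A→c2; B→c2; C→c3; D→c1.
Only (D, c1) has each player best-responding; Nash payoffs (-1, 4).
Player II's commitment gain: 9 − 4 = 5.

5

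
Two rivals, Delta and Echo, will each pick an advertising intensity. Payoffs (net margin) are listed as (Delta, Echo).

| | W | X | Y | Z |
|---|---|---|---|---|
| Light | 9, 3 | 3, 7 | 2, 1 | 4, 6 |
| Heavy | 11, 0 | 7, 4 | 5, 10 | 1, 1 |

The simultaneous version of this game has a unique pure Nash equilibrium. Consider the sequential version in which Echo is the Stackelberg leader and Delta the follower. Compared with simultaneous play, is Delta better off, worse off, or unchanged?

unchanged

Solve by backward induction (Echo leads).
- W: Delta compares 9, 11 and picks Heavy; Echo would get 0.
- X: Delta compares 3, 7 and picks Heavy; Echo would get 4.
- Y: Delta compares 2, 5 and picks Heavy; Echo would get 10.
- Z: Delta compares 4, 1 and picks Light; Echo would get 6.
Maximizing over 0, 4, 10, 6, Echo chooses Y. Subgame-perfect outcome: (Heavy, Y) with payoffs (5, 10).
For the simultaneous game, intersect best replies.
Delta's best replies: W→Heavy; X→Heavy; Y→Heavy; Z→Light.
Echo's best replies: Light→X; Heavy→Y.
The unique mutual best reply is (Heavy, Y), giving (5, 10).
Delta earns 5 sequentially versus 5 at the Nash outcome: unchanged.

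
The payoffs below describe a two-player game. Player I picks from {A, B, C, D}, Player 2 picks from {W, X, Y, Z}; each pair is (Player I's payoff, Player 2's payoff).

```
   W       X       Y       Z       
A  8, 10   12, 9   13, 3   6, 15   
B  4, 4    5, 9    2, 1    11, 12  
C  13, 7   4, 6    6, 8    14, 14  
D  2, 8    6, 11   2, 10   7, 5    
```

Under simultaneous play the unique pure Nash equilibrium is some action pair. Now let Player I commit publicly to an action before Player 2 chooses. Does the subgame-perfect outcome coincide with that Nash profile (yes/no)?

Player 2 best-responds to each possible Player I move:
- A: Player 2 compares 10, 9, 3, 15 and picks Z; Player I would get 6.
- B: Player 2 compares 4, 9, 1, 12 and picks Z; Player I would get 11.
- C: Player 2 compares 7, 6, 8, 14 and picks Z; Player I would get 14.
- D: Player 2 compares 8, 11, 10, 5 and picks X; Player I would get 6.
Among 6, 11, 14, 6, the best is 14 at C. Subgame-perfect outcome: (C, Z) with payoffs (14, 14).
Under simultaneous play:
Player I's best replies: W→C; X→A; Y→A; Z→C.
Player 2's best replies: A→Z; B→Z; C→Z; D→X.
The unique mutual best reply is (C, Z), giving (14, 14).
Sequential outcome (C, Z) coincides with the Nash profile (C, Z).

yes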